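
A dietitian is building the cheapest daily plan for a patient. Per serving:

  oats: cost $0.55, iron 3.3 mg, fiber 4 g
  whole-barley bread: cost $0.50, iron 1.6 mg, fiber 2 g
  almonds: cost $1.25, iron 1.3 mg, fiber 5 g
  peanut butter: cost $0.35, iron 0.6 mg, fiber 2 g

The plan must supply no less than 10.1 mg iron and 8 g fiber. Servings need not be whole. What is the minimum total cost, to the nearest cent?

$1.68

oats only: max(10.1/3.3, 8/4) = 3.061 servings → $1.68.
whole-barley bread only: max(10.1/1.6, 8/2) = 6.312 servings → $3.16.
almonds only: max(10.1/1.3, 8/5) = 7.769 servings → $9.71.
peanut butter only: max(10.1/0.6, 8/2) = 16.83 servings → $5.89.
oats + whole-barley bread: the both-tight solution has a negative serving — not a feasible corner.
oats + almonds: the both-tight solution has a negative serving — not a feasible corner.
oats + peanut butter with both targets exact would need a negative amount; discard.
whole-barley bread + almonds with both targets exact would need a negative amount; discard.
whole-barley bread + peanut butter with both targets exact would need a negative amount; discard.
almonds + peanut butter: intersection lies outside the first quadrant.
Cheapest feasible corner: $1.68.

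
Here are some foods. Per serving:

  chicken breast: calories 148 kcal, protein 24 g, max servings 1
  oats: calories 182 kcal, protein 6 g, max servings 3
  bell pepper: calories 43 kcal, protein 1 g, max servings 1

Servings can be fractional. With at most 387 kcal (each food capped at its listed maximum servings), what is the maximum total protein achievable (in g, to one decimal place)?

31.9 g

Protein per kcal: chicken breast 0.1622, oats 0.03297, bell pepper 0.02326.
Take 1 serving of chicken breast: uses 148 kcal, +24.0 g protein (running total 24.0 g).
Take 1.313 servings of oats: uses 239 kcal, +7.9 g protein (running total 31.9 g).
Greedy by best ratio exhausts the calories allowance optimally: 31.9 g.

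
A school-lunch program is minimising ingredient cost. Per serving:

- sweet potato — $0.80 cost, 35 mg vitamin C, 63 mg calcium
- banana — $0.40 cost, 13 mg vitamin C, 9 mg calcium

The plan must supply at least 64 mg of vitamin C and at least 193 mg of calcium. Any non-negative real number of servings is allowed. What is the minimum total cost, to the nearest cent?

$2.45

At the optimum either one food covers both requirements or two foods hit both targets exactly; no other combination can be cheaper.
sweet potato only: max(64/35, 193/63) = 3.063 servings → $2.45.
banana only: max(64/13, 193/9) = 21.44 servings → $8.58.
sweet potato + banana: intersection lies outside the first quadrant.
So the least-cost plan costs $2.45.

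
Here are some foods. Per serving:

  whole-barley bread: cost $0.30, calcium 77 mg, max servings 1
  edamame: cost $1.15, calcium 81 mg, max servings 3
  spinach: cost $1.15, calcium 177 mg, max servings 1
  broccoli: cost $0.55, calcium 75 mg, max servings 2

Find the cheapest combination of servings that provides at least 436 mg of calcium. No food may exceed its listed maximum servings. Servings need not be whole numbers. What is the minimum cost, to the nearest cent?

$3.00

Cost per mg of calcium: whole-barley bread $0.0039, spinach $0.0065, broccoli $0.0073, edamame $0.0142.
Take 1 serving of whole-barley bread: +77.0 mg calcium for $0.30 (total $0.30, still need 359.0 mg).
Take 1 serving of spinach: +177.0 mg calcium for $1.15 (total $1.45, still need 182.0 mg).
Take 2 servings of broccoli: +150.0 mg calcium for $1.10 (total $2.55, still need 32.0 mg).
Take 0.3951 servings of edamame: +32.0 mg calcium for $0.45 (total $3.00, still need 0.0 mg).
Filling from the cheapest source first is optimal under one linear minimum: $3.00.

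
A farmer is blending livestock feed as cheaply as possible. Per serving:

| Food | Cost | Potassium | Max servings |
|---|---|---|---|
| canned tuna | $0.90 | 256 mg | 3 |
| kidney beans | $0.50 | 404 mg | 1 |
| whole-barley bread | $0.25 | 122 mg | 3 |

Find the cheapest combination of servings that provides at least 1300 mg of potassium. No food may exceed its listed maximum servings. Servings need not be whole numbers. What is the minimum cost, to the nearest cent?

Cost per mg of potassium: kidney beans $0.0012, whole-barley bread $0.0020, canned tuna $0.0035.
Take 1 serving of kidney beans: +404.0 mg potassium for $0.50 (total $0.50, still need 896.0 mg).
Take 3 servings of whole-barley bread: +366.0 mg potassium for $0.75 (total $1.25, still need 530.0 mg).
Take 2.07 servings of canned tuna: +530.0 mg potassium for $1.86 (total $3.11, still need 0.0 mg).
Filling from the cheapest source first is optimal under one linear minimum: $3.11.

$3.11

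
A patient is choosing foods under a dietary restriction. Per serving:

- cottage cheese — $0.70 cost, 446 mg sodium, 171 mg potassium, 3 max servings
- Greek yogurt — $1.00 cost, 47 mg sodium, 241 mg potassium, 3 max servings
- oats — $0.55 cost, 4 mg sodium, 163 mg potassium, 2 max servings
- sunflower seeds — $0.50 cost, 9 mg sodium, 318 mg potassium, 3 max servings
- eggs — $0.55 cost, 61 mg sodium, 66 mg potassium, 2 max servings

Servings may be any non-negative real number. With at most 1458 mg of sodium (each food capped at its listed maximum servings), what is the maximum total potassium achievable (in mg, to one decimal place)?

2579.8 mg

Potassium per mg sodium: oats 40.75, sunflower seeds 35.33, Greek yogurt 5.128, eggs 1.082, cottage cheese 0.3834.
Take 2 servings of oats: uses 8 mg sodium, +326.0 mg potassium (running total 326.0 mg).
Take 3 servings of sunflower seeds: uses 27 mg sodium, +954.0 mg potassium (running total 1280.0 mg).
Take 3 servings of Greek yogurt: uses 141 mg sodium, +723.0 mg potassium (running total 2003.0 mg).
Take 2 servings of eggs: uses 122 mg sodium, +132.0 mg potassium (running total 2135.0 mg).
Take 2.601 servings of cottage cheese: uses 1160 mg sodium, +444.8 mg potassium (running total 2579.8 mg).
Greedy by best ratio exhausts the sodium allowance optimally: 2579.8 mg.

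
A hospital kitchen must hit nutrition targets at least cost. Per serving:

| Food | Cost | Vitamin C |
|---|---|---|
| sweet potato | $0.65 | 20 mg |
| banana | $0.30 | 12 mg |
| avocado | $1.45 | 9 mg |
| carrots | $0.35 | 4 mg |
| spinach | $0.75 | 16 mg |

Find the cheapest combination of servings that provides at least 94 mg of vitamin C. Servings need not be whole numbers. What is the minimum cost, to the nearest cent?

Cost per mg of vitamin C: banana $0.0250, sweet potato $0.0325, spinach $0.0469, carrots $0.0875, avocado $0.1611.
With no serving limits, use only banana: 94 mg / 12 mg = 7.833 servings × $0.30 = $2.35.

$2.35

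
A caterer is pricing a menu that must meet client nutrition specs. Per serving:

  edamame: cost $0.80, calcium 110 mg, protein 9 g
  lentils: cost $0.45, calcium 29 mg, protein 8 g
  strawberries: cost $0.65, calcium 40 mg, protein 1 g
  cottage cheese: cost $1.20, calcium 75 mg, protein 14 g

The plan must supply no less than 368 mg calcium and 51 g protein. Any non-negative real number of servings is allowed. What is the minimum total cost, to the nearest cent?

Compare the cost at each extreme point of the feasible region.
edamame only: max(368/110, 51/9) = 5.667 servings → $4.53.
lentils only: max(368/29, 51/8) = 12.69 servings → $5.71.
strawberries only: max(368/40, 51/1) = 51 servings → $33.15.
cottage cheese only: max(368/75, 51/14) = 4.907 servings → $5.89.
edamame + lentils with both tight: 2.367 servings and 3.712 servings → $3.56.
edamame + strawberries: the both-tight solution has a negative serving — not a feasible corner.
edamame + cottage cheese with both tight: 1.534 servings and 2.657 servings → $4.42.
lentils + strawberries with both tight: 5.746 servings and 5.034 servings → $5.86.
lentils + cottage cheese with both targets exact would need a negative amount; discard.
strawberries + cottage cheese with both tight: 2.736 servings and 3.447 servings → $5.92.
Cheapest feasible corner: $3.56.

$3.56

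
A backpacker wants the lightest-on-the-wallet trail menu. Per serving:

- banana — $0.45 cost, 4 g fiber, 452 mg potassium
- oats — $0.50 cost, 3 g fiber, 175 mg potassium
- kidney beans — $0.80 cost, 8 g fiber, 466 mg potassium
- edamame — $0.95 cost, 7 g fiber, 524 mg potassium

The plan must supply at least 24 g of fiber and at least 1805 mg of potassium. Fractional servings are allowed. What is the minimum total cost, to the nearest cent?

For a min-cost LP with two ≥-constraints, a basic feasible solution has at most two positive variables.
banana only: max(24/4, 1805/452) = 6 servings → $2.70.
oats only: max(24/3, 1805/175) = 10.31 servings → $5.16.
kidney beans only: max(24/8, 1805/466) = 3.873 servings → $3.10.
edamame only: max(24/7, 1805/524) = 3.445 servings → $3.27.
banana + oats with both tight: 1.852 servings and 5.53 servings → $3.60.
banana + kidney beans with both tight: 1.858 servings and 2.071 servings → $2.49.
banana + edamame with both tight: 0.05524 servings and 3.397 servings → $3.25.
oats + kidney beans: intersection lies outside the first quadrant.
oats + edamame: intersection lies outside the first quadrant.
kidney beans + edamame: intersection lies outside the first quadrant.
Cheapest feasible corner: $2.49.

$2.49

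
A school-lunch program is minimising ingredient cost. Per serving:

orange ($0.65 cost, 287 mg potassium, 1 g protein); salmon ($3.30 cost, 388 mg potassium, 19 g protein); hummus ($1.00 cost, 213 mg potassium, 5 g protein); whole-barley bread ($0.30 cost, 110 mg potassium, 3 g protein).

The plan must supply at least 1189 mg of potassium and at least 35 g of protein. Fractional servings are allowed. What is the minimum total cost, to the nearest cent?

$3.50

At the optimum either one food covers both requirements or two foods hit both targets exactly; no other combination can be cheaper.
orange only: max(1189/287, 35/1) = 35 servings → $22.75.
salmon only: max(1189/388, 35/19) = 3.064 servings → $10.11.
hummus only: max(1189/213, 35/5) = 7 servings → $7.00.
whole-barley bread only: max(1189/110, 35/3) = 11.67 servings → $3.50.
orange + salmon with both tight: 1.779 servings and 1.748 servings → $6.93.
orange + hummus: the both-tight solution has a negative serving — not a feasible corner.
orange + whole-barley bread with both targets exact would need a negative amount; discard.
salmon + hummus with both tight: 0.7167 servings and 4.277 servings → $6.64.
salmon + whole-barley bread with both tight: 0.3056 servings and 9.731 servings → $3.93.
hummus + whole-barley bread: intersection lies outside the first quadrant.
The minimum over all feasible corners is $3.50.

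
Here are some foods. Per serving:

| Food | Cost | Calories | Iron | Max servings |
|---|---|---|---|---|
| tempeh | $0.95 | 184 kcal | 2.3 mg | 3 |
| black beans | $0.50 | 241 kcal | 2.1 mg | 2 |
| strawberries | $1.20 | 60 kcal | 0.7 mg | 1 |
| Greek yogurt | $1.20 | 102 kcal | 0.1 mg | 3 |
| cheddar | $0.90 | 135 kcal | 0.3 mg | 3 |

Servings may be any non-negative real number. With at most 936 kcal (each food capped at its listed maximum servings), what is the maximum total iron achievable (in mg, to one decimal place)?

Iron per kcal: tempeh 0.0125, strawberries 0.01167, black beans 0.008714, cheddar 0.002222, Greek yogurt 0.0009804.
Take 3 servings of tempeh: uses 552 kcal, +6.9 mg iron (running total 6.9 mg).
Take 1 serving of strawberries: uses 60 kcal, +0.7 mg iron (running total 7.6 mg).
Take 1.344 servings of black beans: uses 324 kcal, +2.8 mg iron (running total 10.4 mg).
Filling greedily by iron-per-kcal is optimal for one linear limit, giving 10.4 mg.

10.4 mg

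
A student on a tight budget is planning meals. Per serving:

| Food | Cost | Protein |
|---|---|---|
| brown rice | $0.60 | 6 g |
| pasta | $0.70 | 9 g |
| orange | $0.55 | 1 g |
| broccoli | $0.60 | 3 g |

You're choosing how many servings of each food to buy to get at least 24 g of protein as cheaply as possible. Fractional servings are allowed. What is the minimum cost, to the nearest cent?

$1.87

Cost per g of protein: pasta $0.0778, brown rice $0.1000, broccoli $0.2000, orange $0.5500.
With no serving limits, use only pasta: 24 g / 9 g = 2.667 servings × $0.70 = $1.87.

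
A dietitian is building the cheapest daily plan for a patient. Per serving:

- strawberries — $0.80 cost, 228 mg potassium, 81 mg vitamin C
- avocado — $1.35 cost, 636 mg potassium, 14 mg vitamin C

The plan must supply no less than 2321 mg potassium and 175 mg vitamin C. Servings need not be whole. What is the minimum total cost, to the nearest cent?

$5.44

strawberries only: max(2321/228, 175/81) = 10.18 servings → $8.14.
avocado only: max(2321/636, 175/14) = 12.5 servings → $16.88.
strawberries + avocado with both tight: 1.631 servings and 3.065 servings → $5.44.
So the least-cost plan costs $5.44.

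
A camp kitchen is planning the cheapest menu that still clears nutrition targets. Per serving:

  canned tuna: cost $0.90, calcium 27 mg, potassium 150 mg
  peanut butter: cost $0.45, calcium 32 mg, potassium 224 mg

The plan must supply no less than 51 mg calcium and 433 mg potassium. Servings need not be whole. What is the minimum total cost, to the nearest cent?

A basic optimal solution has at most two foods positive. Try each food alone and each pair with both targets met exactly.
canned tuna only: max(51/27, 433/150) = 2.887 servings → $2.60.
peanut butter only: max(51/32, 433/224) = 1.933 servings → $0.87.
canned tuna + peanut butter with both targets exact would need a negative amount; discard.
The minimum over all feasible corners is $0.87.

$0.87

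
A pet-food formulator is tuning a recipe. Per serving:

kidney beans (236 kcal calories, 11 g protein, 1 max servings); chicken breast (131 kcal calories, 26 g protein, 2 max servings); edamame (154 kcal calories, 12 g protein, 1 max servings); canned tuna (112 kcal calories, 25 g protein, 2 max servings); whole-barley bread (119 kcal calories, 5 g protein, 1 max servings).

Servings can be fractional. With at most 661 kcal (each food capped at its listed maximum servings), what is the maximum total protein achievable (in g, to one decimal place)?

Protein per kcal: canned tuna 0.2232, chicken breast 0.1985, edamame 0.07792, kidney beans 0.04661, whole-barley bread 0.04202.
Take 2 servings of canned tuna: uses 224 kcal, +50.0 g protein (running total 50.0 g).
Take 2 servings of chicken breast: uses 262 kcal, +52.0 g protein (running total 102.0 g).
Take 1 serving of edamame: uses 154 kcal, +12.0 g protein (running total 114.0 g).
Take 0.08898 servings of kidney beans: uses 21 kcal, +1.0 g protein (running total 115.0 g).
Greedy by best ratio exhausts the calories allowance optimally: 115.0 g.

115.0 g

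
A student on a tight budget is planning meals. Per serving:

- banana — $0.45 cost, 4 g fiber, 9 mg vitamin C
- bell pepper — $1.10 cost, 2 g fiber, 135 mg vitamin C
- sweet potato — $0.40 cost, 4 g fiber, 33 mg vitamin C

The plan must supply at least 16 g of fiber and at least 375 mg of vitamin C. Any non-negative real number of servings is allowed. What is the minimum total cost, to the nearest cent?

Compare the cost at each extreme point of the feasible region.
banana only: max(16/4, 375/9) = 41.67 servings → $18.75.
bell pepper only: max(16/2, 375/135) = 8 servings → $8.80.
sweet potato only: max(16/4, 375/33) = 11.36 servings → $4.55.
banana + bell pepper with both tight: 2.701 servings and 2.598 servings → $4.07.
banana + sweet potato: the both-tight solution has a negative serving — not a feasible corner.
bell pepper + sweet potato with both tight: 2.051 servings and 2.975 servings → $3.45.
Cheapest feasible corner: $3.45.

$3.45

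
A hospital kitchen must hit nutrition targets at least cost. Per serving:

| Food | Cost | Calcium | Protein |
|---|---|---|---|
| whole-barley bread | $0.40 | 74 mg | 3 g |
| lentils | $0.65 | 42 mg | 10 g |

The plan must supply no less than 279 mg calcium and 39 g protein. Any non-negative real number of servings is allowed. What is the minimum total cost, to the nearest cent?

$2.92

For a min-cost LP with two ≥-constraints, a basic feasible solution has at most two positive variables.
whole-barley bread only: max(279/74, 39/3) = 13 servings → $5.20.
lentils only: max(279/42, 39/10) = 6.643 servings → $4.32.
whole-barley bread + lentils with both tight: 1.876 servings and 3.337 servings → $2.92.
The minimum over all feasible corners is $2.92.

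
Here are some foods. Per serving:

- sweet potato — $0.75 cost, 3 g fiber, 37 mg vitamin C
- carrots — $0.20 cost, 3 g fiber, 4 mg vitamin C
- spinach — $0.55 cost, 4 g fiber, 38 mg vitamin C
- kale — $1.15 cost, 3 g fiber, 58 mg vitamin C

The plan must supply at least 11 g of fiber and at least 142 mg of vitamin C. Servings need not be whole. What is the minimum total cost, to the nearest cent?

Minimising a linear cost over {fiber ≥ 11, vitamin C ≥ 142, servings ≥ 0} — the optimum is at a vertex, using one or two foods.
sweet potato only: max(11/3, 142/37) = 3.838 servings → $2.88.
carrots only: max(11/3, 142/4) = 35.5 servings → $7.10.
spinach only: max(11/4, 142/38) = 3.737 servings → $2.06.
kale only: max(11/3, 142/58) = 3.667 servings → $4.22.
sweet potato + carrots: the both-tight solution has a negative serving — not a feasible corner.
sweet potato + spinach: intersection lies outside the first quadrant.
sweet potato + kale with both tight: 3.365 servings and 0.3016 servings → $2.87.
carrots + spinach with both targets exact would need a negative amount; discard.
carrots + kale with both tight: 1.309 servings and 2.358 servings → $2.97.
spinach + kale with both tight: 1.797 servings and 1.271 servings → $2.45.
The minimum over all feasible corners is $2.06.

$2.06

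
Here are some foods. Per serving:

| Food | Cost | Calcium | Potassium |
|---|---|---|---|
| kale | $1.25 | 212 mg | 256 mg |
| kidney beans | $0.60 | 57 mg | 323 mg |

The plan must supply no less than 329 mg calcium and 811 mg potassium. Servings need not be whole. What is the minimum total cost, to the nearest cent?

With two linear requirements the optimum uses one or two foods; enumerate the corners.
kale only: max(329/212, 811/256) = 3.168 servings → $3.96.
kidney beans only: max(329/57, 811/323) = 5.772 servings → $3.46.
kale + kidney beans with both tight: 1.114 servings and 1.628 servings → $2.37.
The minimum over all feasible corners is $2.37.

$2.37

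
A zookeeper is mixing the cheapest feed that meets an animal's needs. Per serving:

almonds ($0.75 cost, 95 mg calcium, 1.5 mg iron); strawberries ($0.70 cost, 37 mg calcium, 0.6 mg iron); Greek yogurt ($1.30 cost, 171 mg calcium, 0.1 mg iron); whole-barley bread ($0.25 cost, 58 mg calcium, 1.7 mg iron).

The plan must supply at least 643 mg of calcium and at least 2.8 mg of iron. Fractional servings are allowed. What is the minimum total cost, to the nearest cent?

The cheapest plan sits at a corner of the feasible region — with two constraints it uses at most two foods.
almonds only: max(643/95, 2.8/1.5) = 6.768 servings → $5.08.
strawberries only: max(643/37, 2.8/0.6) = 17.38 servings → $12.16.
Greek yogurt only: max(643/171, 2.8/0.1) = 28 servings → $36.40.
whole-barley bread only: max(643/58, 2.8/1.7) = 11.09 servings → $2.77.
almonds + strawberries: the both-tight solution has a negative serving — not a feasible corner.
almonds + Greek yogurt with both tight: 1.678 servings and 2.828 servings → $4.93.
almonds + whole-barley bread: intersection lies outside the first quadrant.
strawberries + Greek yogurt with both tight: 4.191 servings and 2.853 servings → $6.64.
strawberries + whole-barley bread: the both-tight solution has a negative serving — not a feasible corner.
Greek yogurt + whole-barley bread with both tight: 3.267 servings and 1.455 servings → $4.61.
Cheapest feasible corner: $2.77.

$2.77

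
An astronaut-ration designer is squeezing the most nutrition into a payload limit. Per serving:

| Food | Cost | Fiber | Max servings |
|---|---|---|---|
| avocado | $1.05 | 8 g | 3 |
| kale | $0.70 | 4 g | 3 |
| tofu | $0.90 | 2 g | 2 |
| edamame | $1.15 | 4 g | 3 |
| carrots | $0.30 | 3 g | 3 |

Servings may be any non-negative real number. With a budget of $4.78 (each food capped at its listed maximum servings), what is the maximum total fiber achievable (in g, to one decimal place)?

37.2 g

Fiber per dollar: carrots 10, avocado 7.619, kale 5.714, edamame 3.478, tofu 2.222.
Take 3 servings of carrots: spends $0.90, +9.0 g fiber (running total 9.0 g).
Take 3 servings of avocado: spends $3.15, +24.0 g fiber (running total 33.0 g).
Take 1.043 servings of kale: spends $0.73, +4.2 g fiber (running total 37.2 g).
Filling greedily by fiber-per-dollar is optimal for one linear limit, giving 37.2 g.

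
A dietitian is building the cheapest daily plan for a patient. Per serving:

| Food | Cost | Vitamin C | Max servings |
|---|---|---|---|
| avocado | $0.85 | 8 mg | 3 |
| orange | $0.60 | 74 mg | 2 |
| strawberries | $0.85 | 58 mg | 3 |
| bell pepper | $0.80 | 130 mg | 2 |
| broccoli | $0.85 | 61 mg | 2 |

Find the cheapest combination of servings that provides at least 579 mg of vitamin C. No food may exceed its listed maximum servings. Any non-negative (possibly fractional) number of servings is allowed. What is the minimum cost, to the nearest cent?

$5.22

Cost per mg of vitamin C: bell pepper $0.0062, orange $0.0081, broccoli $0.0139, strawberries $0.0147, avocado $0.1062.
Take 2 servings of bell pepper: +260.0 mg vitamin C for $1.60 (total $1.60, still need 319.0 mg).
Take 2 servings of orange: +148.0 mg vitamin C for $1.20 (total $2.80, still need 171.0 mg).
Take 2 servings of broccoli: +122.0 mg vitamin C for $1.70 (total $4.50, still need 49.0 mg).
Take 0.8448 servings of strawberries: +49.0 mg vitamin C for $0.72 (total $5.22, still need 0.0 mg).
Greedy by cheapest-per-mg is optimal for a single linear constraint, so the minimum cost is $5.22.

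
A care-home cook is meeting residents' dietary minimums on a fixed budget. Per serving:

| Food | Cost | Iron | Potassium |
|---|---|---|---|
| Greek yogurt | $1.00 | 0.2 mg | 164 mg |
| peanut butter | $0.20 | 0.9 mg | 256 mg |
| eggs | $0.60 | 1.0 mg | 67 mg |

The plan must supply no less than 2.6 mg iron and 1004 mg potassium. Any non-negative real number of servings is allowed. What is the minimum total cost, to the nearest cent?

Two binding constraints pin down two serving amounts, so the optimal mix uses at most two foods. The candidates are each food alone (scaled to the tighter of iron/potassium) and each pair with both constraints tight.
Greek yogurt only: max(2.6/0.2, 1004/164) = 13 servings → $13.00.
peanut butter only: max(2.6/0.9, 1004/256) = 3.922 servings → $0.78.
eggs only: max(2.6/1.0, 1004/67) = 14.99 servings → $8.99.
Greek yogurt + peanut butter with both tight: 2.469 servings and 2.34 servings → $2.94.
Greek yogurt + eggs with both tight: 5.51 servings and 1.498 servings → $6.41.
peanut butter + eggs with both targets exact would need a negative amount; discard.
So the least-cost plan costs $0.78.

$0.78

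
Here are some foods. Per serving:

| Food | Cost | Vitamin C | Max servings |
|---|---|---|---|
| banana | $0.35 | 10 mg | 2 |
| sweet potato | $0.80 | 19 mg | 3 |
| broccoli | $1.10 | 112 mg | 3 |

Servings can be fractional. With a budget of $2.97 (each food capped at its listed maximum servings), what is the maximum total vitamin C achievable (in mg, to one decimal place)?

302.4 mg

Vitamin C per dollar: broccoli 101.8, banana 28.57, sweet potato 23.75.
Take 2.7 servings of broccoli: spends $2.97, +302.4 mg vitamin C (running total 302.4 mg).
Filling greedily by vitamin C-per-dollar is optimal for one linear limit, giving 302.4 mg.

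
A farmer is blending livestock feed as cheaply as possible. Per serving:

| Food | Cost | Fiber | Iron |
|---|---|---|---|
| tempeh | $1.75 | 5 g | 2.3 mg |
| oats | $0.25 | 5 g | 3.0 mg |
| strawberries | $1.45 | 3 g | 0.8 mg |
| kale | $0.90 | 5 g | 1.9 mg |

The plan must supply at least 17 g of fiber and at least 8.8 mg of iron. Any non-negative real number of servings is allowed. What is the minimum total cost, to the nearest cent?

tempeh only: max(17/5, 8.8/2.3) = 3.826 servings → $6.70.
oats only: max(17/5, 8.8/3.0) = 3.4 servings → $0.85.
strawberries only: max(17/3, 8.8/0.8) = 11 servings → $15.95.
kale only: max(17/5, 8.8/1.9) = 4.632 servings → $4.17.
tempeh + oats with both tight: 2 servings and 1.4 servings → $3.85.
tempeh + strawberries: intersection lies outside the first quadrant.
tempeh + kale with both targets exact would need a negative amount; discard.
oats + strawberries with both tight: 2.56 servings and 1.4 servings → $2.67.
oats + kale with both tight: 2.127 servings and 1.273 servings → $1.68.
strawberries + kale: intersection lies outside the first quadrant.
Cheapest feasible corner: $0.85.

$0.85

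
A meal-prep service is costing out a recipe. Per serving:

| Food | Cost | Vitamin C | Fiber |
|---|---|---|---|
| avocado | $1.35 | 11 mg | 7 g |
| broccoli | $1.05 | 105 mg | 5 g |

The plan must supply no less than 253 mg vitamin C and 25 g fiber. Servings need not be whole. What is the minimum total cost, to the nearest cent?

$5.01

For a min-cost LP with two ≥-constraints, a basic feasible solution has at most two positive variables.
avocado only: max(253/11, 25/7) = 23 servings → $31.05.
broccoli only: max(253/105, 25/5) = 5 servings → $5.25.
avocado + broccoli with both tight: 2 servings and 2.2 servings → $5.01.
Cheapest feasible corner: $5.01.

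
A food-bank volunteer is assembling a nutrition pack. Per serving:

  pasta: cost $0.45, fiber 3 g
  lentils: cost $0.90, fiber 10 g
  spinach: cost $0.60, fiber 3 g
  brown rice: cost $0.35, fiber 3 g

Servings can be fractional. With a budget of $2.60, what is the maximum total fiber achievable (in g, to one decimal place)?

Fiber per dollar: lentils 11.11, brown rice 8.571, pasta 6.667, spinach 5.
With no serving limits, spend the whole cost allowance on lentils: $2.60 / $0.90 × 10 g = 28.9 g.

28.9 g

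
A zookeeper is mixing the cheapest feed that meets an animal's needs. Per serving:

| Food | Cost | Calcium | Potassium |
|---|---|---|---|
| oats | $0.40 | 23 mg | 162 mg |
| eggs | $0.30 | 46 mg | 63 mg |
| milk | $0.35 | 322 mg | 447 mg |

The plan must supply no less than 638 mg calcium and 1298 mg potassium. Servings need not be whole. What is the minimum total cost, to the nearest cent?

$1.02

oats only: max(638/23, 1298/162) = 27.74 servings → $11.10.
eggs only: max(638/46, 1298/63) = 20.6 servings → $6.18.
milk only: max(638/322, 1298/447) = 2.904 servings → $1.02.
oats + eggs with both tight: 3.251 servings and 12.24 servings → $4.97.
oats + milk with both tight: 3.17 servings and 1.755 servings → $1.88.
eggs + milk: intersection lies outside the first quadrant.
So the least-cost plan costs $1.02.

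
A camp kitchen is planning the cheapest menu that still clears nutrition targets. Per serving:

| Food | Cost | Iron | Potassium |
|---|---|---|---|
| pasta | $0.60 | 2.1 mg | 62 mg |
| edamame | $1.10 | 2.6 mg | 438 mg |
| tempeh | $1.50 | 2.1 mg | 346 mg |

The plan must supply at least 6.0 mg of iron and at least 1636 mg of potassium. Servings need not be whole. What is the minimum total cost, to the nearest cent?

Minimising a linear cost over {iron ≥ 6.0, potassium ≥ 1636, servings ≥ 0} — the optimum is at a vertex, using one or two foods.
pasta only: max(6.0/2.1, 1636/62) = 26.39 servings → $15.83.
edamame only: max(6.0/2.6, 1636/438) = 3.735 servings → $4.11.
tempeh only: max(6.0/2.1, 1636/346) = 4.728 servings → $7.09.
pasta + edamame: intersection lies outside the first quadrant.
pasta + tempeh with both targets exact would need a negative amount; discard.
edamame + tempeh with both targets exact would need a negative amount; discard.
So the least-cost plan costs $4.11.

$4.11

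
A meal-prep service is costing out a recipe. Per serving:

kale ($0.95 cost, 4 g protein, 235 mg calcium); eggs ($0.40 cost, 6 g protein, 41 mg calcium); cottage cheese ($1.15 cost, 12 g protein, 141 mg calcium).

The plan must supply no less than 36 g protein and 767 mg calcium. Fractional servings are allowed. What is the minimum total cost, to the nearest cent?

$4.11

An LP optimum is at a vertex; with two nutrient constraints at most two foods are used. Check each candidate.
kale only: max(36/4, 767/235) = 9 servings → $8.55.
eggs only: max(36/6, 767/41) = 18.71 servings → $7.48.
cottage cheese only: max(36/12, 767/141) = 5.44 servings → $6.26.
kale + eggs with both tight: 2.509 servings and 4.327 servings → $4.11.
kale + cottage cheese with both tight: 1.83 servings and 2.39 servings → $4.49.
eggs + cottage cheese: intersection lies outside the first quadrant.
The minimum over all feasible corners is $4.11.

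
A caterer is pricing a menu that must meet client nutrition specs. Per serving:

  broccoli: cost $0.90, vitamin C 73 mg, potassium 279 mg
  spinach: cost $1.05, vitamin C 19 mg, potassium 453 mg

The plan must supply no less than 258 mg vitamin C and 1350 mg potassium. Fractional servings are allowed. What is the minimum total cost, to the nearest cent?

$3.96

The cheapest plan sits at a corner of the feasible region — with two constraints it uses at most two foods.
broccoli only: max(258/73, 1350/279) = 4.839 servings → $4.35.
spinach only: max(258/19, 1350/453) = 13.58 servings → $14.26.
broccoli + spinach with both tight: 3.285 servings and 0.9568 servings → $3.96.
The minimum over all feasible corners is $3.96.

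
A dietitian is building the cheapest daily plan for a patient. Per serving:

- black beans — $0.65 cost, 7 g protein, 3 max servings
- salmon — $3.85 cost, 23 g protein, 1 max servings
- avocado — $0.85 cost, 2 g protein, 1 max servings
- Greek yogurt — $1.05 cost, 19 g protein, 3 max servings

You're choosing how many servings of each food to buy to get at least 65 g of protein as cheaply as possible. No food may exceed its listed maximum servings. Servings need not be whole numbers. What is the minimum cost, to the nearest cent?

$3.89

Cost per g of protein: Greek yogurt $0.0553, black beans $0.0929, salmon $0.1674, avocado $0.4250.
Take 3 servings of Greek yogurt: +57.0 g protein for $3.15 (total $3.15, still need 8.0 g).
Take 1.143 servings of black beans: +8.0 g protein for $0.74 (total $3.89, still need 0.0 g).
Greedy by cheapest-per-g is optimal for a single linear constraint, so the minimum cost is $3.89.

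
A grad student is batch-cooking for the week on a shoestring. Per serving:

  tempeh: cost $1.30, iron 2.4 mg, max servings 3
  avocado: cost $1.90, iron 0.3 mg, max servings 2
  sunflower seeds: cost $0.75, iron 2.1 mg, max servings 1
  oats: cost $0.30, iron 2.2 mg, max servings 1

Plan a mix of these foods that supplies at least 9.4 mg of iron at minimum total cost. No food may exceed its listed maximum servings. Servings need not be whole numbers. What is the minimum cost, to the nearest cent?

Cost per mg of iron: oats $0.1364, sunflower seeds $0.3571, tempeh $0.5417, avocado $6.3333.
Take 1 serving of oats: +2.2 mg iron for $0.30 (total $0.30, still need 7.2 mg).
Take 1 serving of sunflower seeds: +2.1 mg iron for $0.75 (total $1.05, still need 5.1 mg).
Take 2.125 servings of tempeh: +5.1 mg iron for $2.76 (total $3.81, still need 0.0 mg).
Filling from the cheapest source first is optimal under one linear minimum: $3.81.

$3.81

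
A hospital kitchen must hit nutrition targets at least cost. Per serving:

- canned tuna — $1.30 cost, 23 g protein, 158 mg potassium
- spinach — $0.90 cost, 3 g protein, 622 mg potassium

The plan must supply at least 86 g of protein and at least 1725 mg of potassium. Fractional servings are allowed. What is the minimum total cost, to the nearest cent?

A basic optimal solution has at most two foods positive. Try each food alone and each pair with both targets met exactly.
canned tuna only: max(86/23, 1725/158) = 10.92 servings → $14.19.
spinach only: max(86/3, 1725/622) = 28.67 servings → $25.80.
canned tuna + spinach with both tight: 3.493 servings and 1.886 servings → $6.24.
The minimum over all feasible corners is $6.24.

$6.24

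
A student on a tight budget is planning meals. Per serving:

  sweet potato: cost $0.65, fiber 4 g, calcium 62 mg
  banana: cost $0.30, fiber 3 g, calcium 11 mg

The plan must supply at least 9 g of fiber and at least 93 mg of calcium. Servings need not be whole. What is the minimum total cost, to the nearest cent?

Compare the cost at each extreme point of the feasible region.
sweet potato only: max(9/4, 93/62) = 2.25 servings → $1.46.
banana only: max(9/3, 93/11) = 8.455 servings → $2.54.
sweet potato + banana with both tight: 1.268 servings and 1.31 servings → $1.22.
So the least-cost plan costs $1.22.

$1.22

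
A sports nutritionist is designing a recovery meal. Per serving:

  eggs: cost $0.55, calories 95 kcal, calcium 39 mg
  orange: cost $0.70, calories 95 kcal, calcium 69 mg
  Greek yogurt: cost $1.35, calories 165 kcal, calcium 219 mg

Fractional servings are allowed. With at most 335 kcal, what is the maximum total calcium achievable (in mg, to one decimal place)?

444.6 mg

Calcium per kcal: Greek yogurt 1.327, orange 0.7263, eggs 0.4105.
With no serving limits, spend the whole calories allowance on Greek yogurt: 335 kcal / 165 kcal × 219 mg = 444.6 mg.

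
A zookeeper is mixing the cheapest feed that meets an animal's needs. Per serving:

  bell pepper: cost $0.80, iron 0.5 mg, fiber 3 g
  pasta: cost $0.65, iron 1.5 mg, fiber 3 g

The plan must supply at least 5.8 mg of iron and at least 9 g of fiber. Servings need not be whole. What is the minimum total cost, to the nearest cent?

An LP optimum is at a vertex; with two nutrient constraints at most two foods are used. Check each candidate.
bell pepper only: max(5.8/0.5, 9/3) = 11.6 servings → $9.28.
pasta only: max(5.8/1.5, 9/3) = 3.867 servings → $2.51.
bell pepper + pasta: intersection lies outside the first quadrant.
Cheapest feasible corner: $2.51.

$2.51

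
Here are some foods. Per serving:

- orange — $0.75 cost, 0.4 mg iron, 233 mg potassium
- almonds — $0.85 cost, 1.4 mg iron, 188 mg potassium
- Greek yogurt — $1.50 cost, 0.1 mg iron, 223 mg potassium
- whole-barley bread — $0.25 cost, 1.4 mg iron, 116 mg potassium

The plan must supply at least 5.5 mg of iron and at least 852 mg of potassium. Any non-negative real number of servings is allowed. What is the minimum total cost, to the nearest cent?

$1.84

A basic optimal solution has at most two foods positive. Try each food alone and each pair with both targets met exactly.
orange only: max(5.5/0.4, 852/233) = 13.75 servings → $10.31.
almonds only: max(5.5/1.4, 852/188) = 4.532 servings → $3.85.
Greek yogurt only: max(5.5/0.1, 852/223) = 55 servings → $82.50.
whole-barley bread only: max(5.5/1.4, 852/116) = 7.345 servings → $1.84.
orange + almonds with both tight: 0.6327 servings and 3.748 servings → $3.66.
orange + Greek yogurt: intersection lies outside the first quadrant.
orange + whole-barley bread with both tight: 1.983 servings and 3.362 servings → $2.33.
almonds + Greek yogurt with both tight: 3.89 servings and 0.5412 servings → $4.12.
almonds + whole-barley bread: intersection lies outside the first quadrant.
Greek yogurt + whole-barley bread with both tight: 1.846 servings and 3.797 servings → $3.72.
The minimum over all feasible corners is $1.84.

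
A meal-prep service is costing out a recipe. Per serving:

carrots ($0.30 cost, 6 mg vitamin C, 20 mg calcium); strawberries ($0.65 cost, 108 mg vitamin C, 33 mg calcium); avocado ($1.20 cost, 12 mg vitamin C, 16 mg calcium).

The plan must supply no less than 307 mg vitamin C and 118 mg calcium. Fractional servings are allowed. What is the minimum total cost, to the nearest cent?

A basic optimal solution has at most two foods positive. Try each food alone and each pair with both targets met exactly.
carrots only: max(307/6, 118/20) = 51.17 servings → $15.35.
strawberries only: max(307/108, 118/33) = 3.576 servings → $2.32.
avocado only: max(307/12, 118/16) = 25.58 servings → $30.70.
carrots + strawberries with both tight: 1.332 servings and 2.769 servings → $2.20.
carrots + avocado: the both-tight solution has a negative serving — not a feasible corner.
strawberries + avocado with both tight: 2.625 servings and 1.962 servings → $4.06.
Cheapest feasible corner: $2.20.

$2.20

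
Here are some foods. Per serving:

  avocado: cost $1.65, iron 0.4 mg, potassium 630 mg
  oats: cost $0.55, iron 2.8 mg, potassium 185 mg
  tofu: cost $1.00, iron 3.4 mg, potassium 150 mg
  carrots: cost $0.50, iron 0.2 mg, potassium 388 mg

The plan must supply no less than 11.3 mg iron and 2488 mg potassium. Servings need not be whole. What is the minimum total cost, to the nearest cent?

$4.36

The cheapest plan sits at a corner of the feasible region — with two constraints it uses at most two foods.
avocado only: max(11.3/0.4, 2488/630) = 28.25 servings → $46.61.
oats only: max(11.3/2.8, 2488/185) = 13.45 servings → $7.40.
tofu only: max(11.3/3.4, 2488/150) = 16.59 servings → $16.59.
carrots only: max(11.3/0.2, 2488/388) = 56.5 servings → $28.25.
avocado + oats with both tight: 2.885 servings and 3.624 servings → $6.75.
avocado + tofu with both tight: 3.249 servings and 2.941 servings → $8.30.
avocado + carrots: intersection lies outside the first quadrant.
oats + tofu with both targets exact would need a negative amount; discard.
oats + carrots with both tight: 3.704 servings and 4.646 servings → $4.36.
tofu + carrots with both tight: 3.015 servings and 5.247 servings → $5.64.
So the least-cost plan costs $4.36.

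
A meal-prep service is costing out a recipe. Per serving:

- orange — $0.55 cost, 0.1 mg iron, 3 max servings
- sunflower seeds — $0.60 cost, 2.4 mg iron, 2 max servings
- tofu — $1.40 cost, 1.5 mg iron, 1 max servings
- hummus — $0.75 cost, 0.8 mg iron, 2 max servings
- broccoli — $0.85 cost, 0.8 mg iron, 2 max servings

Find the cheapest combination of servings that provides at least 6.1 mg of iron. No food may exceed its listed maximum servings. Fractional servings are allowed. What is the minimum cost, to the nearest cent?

$2.41

Cost per mg of iron: sunflower seeds $0.2500, tofu $0.9333, hummus $0.9375, broccoli $1.0625, orange $5.5000.
Take 2 servings of sunflower seeds: +4.8 mg iron for $1.20 (total $1.20, still need 1.3 mg).
Take 0.8667 servings of tofu: +1.3 mg iron for $1.21 (total $2.41, still need 0.0 mg).
Greedy by cheapest-per-mg is optimal for a single linear constraint, so the minimum cost is $2.41.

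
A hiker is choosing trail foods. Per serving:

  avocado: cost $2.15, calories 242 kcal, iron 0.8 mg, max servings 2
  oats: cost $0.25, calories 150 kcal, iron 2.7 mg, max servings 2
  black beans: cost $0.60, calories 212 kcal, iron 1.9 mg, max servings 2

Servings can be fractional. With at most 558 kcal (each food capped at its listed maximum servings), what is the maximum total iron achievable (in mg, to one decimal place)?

Iron per kcal: oats 0.018, black beans 0.008962, avocado 0.003306.
Take 2 servings of oats: uses 300 kcal, +5.4 mg iron (running total 5.4 mg).
Take 1.217 servings of black beans: uses 258 kcal, +2.3 mg iron (running total 7.7 mg).
Filling greedily by iron-per-kcal is optimal for one linear limit, giving 7.7 mg.

7.7 mg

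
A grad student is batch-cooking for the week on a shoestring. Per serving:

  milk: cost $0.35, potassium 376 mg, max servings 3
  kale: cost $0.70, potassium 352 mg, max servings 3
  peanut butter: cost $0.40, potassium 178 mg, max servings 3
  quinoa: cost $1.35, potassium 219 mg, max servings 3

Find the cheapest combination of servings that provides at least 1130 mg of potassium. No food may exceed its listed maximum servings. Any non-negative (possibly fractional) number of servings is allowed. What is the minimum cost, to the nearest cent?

Cost per mg of potassium: milk $0.0009, kale $0.0020, peanut butter $0.0022, quinoa $0.0062.
Take 3 servings of milk: +1128.0 mg potassium for $1.05 (total $1.05, still need 2.0 mg).
Take 0.005682 servings of kale: +2.0 mg potassium for $0.00 (total $1.05, still need 0.0 mg).
Greedy by cheapest-per-mg is optimal for a single linear constraint, so the minimum cost is $1.05.

$1.05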